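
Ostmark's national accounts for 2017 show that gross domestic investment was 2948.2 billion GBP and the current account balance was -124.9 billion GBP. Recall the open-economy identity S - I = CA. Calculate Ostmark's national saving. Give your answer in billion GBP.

2823.3

S = I + CA = 2948.2 + (-124.9) = 2823.3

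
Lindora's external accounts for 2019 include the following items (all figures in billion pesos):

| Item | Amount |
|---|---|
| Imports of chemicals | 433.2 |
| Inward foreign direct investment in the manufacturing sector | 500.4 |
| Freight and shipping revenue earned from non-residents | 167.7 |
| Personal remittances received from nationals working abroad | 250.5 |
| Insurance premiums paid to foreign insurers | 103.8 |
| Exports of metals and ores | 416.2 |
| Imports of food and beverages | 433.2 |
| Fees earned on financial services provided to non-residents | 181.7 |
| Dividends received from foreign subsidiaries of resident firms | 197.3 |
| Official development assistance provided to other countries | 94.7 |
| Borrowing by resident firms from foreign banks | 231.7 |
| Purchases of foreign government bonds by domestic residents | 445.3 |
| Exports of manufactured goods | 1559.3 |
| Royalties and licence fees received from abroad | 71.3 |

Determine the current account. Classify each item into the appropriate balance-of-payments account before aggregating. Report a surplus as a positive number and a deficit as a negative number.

1779.1

Goods: -433.2 + 416.2 - 433.2 + 1559.3 = 1109.1
Services: -103.8 + 71.3 + 181.7 + 167.7 = 316.9
Primary income: 197.3
Secondary income: -94.7 + 250.5 = 155.8
Current account = 1109.1 + 316.9 + 197.3 + 155.8 = 1779.1
(Excluded from the current account — financial account: inward foreign direct investment in the manufacturing sector 500.4, borrowing by resident firms from foreign banks 231.7, purchases of foreign government bonds by domestic residents 445.3.)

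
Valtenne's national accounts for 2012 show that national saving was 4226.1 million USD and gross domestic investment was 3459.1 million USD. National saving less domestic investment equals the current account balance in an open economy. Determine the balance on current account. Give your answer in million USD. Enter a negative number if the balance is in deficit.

767.0

S - I = CA (net lending to the rest of the world).
CA = S - I = 4226.1 - 3459.1 = 767.0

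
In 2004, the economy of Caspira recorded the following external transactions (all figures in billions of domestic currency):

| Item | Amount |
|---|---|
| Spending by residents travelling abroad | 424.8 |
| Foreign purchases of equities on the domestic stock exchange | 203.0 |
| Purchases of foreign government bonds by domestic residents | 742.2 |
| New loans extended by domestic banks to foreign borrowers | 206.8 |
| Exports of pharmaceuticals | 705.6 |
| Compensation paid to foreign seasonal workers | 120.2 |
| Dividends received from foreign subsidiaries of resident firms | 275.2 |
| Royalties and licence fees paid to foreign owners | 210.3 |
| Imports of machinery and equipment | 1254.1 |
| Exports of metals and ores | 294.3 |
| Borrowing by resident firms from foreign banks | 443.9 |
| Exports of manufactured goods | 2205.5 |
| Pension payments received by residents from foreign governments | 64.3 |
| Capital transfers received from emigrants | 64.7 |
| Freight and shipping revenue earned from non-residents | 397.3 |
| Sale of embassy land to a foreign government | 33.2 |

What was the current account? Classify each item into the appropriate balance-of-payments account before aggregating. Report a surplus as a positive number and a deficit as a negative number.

1932.8

Goods: 705.6 + 2205.5 + 294.3 - 1254.1 = 1951.3
Services: -210.3 + 397.3 - 424.8 = -237.8
Primary income: 275.2 - 120.2 = 155.0
Secondary income: 64.3
Current account = 1951.3 + (-237.8) + 155.0 + 64.3 = 1932.8
(Excluded from the current account — financial account: foreign purchases of equities on the domestic stock exchange 203.0, purchases of foreign government bonds by domestic residents 742.2, new loans extended by domestic banks to foreign borrowers 206.8, borrowing by resident firms from foreign banks 443.9; capital account: capital transfers received from emigrants 64.7, sale of embassy land to a foreign government 33.2.)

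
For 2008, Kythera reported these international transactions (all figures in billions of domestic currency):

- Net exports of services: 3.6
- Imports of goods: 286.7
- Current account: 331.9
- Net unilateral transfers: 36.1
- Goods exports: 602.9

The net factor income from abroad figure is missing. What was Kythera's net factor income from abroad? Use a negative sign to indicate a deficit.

Current account = goods balance + services balance + net primary income + net secondary income
Sum of the known components = 355.9
Net factor income from abroad = CA - (known components) = 331.9 - 355.9 = -24.0

-24.0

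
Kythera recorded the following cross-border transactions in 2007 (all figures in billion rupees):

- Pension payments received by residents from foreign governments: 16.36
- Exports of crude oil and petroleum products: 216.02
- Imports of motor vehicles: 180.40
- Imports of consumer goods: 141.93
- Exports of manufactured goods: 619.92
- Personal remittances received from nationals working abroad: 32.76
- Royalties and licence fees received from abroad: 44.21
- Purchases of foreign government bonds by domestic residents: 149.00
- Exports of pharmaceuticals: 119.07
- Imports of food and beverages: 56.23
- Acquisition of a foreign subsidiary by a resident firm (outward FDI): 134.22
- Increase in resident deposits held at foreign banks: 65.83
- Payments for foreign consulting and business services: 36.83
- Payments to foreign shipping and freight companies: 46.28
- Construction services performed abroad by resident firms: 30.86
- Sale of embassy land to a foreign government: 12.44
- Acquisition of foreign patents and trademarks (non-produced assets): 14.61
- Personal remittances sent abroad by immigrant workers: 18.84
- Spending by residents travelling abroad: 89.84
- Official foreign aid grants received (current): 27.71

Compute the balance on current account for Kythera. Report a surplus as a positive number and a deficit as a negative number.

536.56

Goods: 119.07 + 619.92 + 216.02 - 56.23 - 141.93 - 180.40 = 576.45
Services: -89.84 + 30.86 + 44.21 - 46.28 - 36.83 = -97.88
Secondary income: 27.71 - 18.84 + 16.36 + 32.76 = 57.99
Current account = 576.45 + (-97.88) + 57.99 = 536.56
(Excluded from the current account — financial account: purchases of foreign government bonds by domestic residents 149.00, acquisition of a foreign subsidiary by a resident firm (outward FDI) 134.22, increase in resident deposits held at foreign banks 65.83; capital account: sale of embassy land to a foreign government 12.44, acquisition of foreign patents and trademarks (non-produced assets) 14.61.)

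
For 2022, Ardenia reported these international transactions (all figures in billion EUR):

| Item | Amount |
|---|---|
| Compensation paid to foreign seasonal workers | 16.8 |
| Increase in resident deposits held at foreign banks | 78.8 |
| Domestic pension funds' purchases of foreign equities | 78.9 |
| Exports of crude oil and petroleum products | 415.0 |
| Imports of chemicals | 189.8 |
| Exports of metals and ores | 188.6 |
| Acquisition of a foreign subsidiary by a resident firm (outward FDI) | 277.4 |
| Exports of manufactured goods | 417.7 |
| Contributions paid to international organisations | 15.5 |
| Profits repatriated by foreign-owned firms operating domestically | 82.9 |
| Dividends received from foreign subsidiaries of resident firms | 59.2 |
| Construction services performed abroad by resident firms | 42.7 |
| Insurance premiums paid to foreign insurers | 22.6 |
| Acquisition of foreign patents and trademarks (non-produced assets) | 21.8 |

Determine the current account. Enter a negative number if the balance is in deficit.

795.6

Goods: -189.8 + 415.0 + 188.6 + 417.7 = 831.5
Services: 42.7 - 22.6 = 20.1
Primary income: -82.9 - 16.8 + 59.2 = -40.5
Secondary income: -15.5
Current account = 831.5 + 20.1 + (-40.5) + (-15.5) = 795.6
(Excluded from the current account — financial account: increase in resident deposits held at foreign banks 78.8, domestic pension funds' purchases of foreign equities 78.9, acquisition of a foreign subsidiary by a resident firm (outward FDI) 277.4; capital account: acquisition of foreign patents and trademarks (non-produced assets) 21.8.)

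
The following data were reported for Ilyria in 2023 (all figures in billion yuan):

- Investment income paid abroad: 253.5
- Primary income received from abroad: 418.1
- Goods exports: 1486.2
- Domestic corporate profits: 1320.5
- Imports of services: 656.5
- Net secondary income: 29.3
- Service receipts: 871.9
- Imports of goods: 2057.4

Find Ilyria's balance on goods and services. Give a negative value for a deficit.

-355.8

Goods balance = 1486.2 - 2057.4 = -571.2
Services balance = 871.9 - 656.5 = 215.4
Trade balance (goods + services) = -571.2 + 215.4 = -355.8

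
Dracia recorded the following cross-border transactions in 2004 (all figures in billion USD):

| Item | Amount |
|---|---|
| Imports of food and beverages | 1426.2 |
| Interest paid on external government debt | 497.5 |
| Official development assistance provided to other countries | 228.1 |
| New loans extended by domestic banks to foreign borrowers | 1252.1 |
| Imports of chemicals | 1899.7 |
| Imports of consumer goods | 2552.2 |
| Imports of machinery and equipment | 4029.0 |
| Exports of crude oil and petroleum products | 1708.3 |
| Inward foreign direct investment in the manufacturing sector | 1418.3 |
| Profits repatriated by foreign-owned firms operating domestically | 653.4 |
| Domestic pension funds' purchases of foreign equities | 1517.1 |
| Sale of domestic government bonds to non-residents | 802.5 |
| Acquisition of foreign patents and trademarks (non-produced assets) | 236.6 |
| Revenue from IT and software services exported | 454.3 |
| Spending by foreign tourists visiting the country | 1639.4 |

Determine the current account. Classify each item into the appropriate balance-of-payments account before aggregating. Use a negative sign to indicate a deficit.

Goods: -2552.2 + 1708.3 - 1899.7 - 4029.0 - 1426.2 = -8198.8
Services: 454.3 + 1639.4 = 2093.7
Primary income: -653.4 - 497.5 = -1150.9
Secondary income: -228.1
Current account = (-8198.8) + 2093.7 + (-1150.9) + (-228.1) = -7484.1
(Excluded from the current account — financial account: new loans extended by domestic banks to foreign borrowers 1252.1, inward foreign direct investment in the manufacturing sector 1418.3, domestic pension funds' purchases of foreign equities 1517.1, sale of domestic government bonds to non-residents 802.5; capital account: acquisition of foreign patents and trademarks (non-produced assets) 236.6.)

-7484.1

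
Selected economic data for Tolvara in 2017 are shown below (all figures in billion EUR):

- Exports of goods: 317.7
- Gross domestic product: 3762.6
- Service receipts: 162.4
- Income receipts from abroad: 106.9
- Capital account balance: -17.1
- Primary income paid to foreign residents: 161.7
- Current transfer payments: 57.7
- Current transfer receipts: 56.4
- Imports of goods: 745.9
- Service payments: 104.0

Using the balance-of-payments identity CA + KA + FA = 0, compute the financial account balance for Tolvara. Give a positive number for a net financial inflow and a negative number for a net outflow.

Goods balance = 317.7 - 745.9 = -428.2
Services balance = 162.4 - 104.0 = 58.4
Trade balance (goods + services) = -428.2 + 58.4 = -369.8
Net primary income = 106.9 - 161.7 = -54.8
Net secondary income = 56.4 - 57.7 = -1.3
Current account = -369.8 + (-54.8) + (-1.3) = -425.9
Financial account = -(-425.9 + (-17.1)) = 443.0

443.0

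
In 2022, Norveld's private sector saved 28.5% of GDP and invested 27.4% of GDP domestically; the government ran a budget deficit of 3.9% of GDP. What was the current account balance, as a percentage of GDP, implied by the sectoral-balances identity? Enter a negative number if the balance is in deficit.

By the sectoral-balances identity, CA = (S_private - I) + (T - G).
Private balance = 28.5 - 27.4 = 1.1
Government balance (T - G) = -3.9
CA = 1.1 + (-3.9) = -2.8

-2.8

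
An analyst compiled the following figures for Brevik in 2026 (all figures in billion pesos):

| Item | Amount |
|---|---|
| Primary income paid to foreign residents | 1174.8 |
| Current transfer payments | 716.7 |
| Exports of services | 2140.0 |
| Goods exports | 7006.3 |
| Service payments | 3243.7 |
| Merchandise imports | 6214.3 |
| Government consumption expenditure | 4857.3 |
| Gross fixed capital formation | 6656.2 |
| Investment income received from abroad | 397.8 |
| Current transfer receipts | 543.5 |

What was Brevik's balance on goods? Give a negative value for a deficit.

Goods balance = 7006.3 - 6214.3 = 792.0

792.0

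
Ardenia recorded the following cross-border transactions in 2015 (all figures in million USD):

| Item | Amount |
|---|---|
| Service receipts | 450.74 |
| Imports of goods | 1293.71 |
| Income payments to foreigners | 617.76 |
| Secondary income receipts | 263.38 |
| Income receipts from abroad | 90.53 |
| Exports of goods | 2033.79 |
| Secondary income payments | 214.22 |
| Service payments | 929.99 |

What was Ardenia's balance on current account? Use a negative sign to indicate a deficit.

-217.24

Goods balance = 2033.79 - 1293.71 = 740.08
Services balance = 450.74 - 929.99 = -479.25
Trade balance (goods + services) = 740.08 + (-479.25) = 260.83
Net primary income = 90.53 - 617.76 = -527.23
Net secondary income = 263.38 - 214.22 = 49.16
Current account = 260.83 + (-527.23) + 49.16 = -217.24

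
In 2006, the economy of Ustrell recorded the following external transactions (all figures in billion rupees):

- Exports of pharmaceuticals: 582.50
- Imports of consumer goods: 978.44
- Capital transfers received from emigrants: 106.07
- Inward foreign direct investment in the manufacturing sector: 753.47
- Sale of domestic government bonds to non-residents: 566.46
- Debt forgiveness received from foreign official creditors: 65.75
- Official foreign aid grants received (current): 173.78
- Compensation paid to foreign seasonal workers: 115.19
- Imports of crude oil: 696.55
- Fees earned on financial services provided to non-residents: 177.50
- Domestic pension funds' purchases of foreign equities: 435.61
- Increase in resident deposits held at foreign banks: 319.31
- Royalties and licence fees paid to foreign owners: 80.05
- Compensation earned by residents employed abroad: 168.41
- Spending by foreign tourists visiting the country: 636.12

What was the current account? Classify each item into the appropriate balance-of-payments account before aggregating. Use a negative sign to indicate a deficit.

-131.92

Goods: -696.55 + 582.50 - 978.44 = -1092.49
Services: 636.12 - 80.05 + 177.50 = 733.57
Primary income: -115.19 + 168.41 = 53.22
Secondary income: 173.78
Current account = (-1092.49) + 733.57 + 53.22 + 173.78 = -131.92
(Excluded from the current account — capital account: capital transfers received from emigrants 106.07, debt forgiveness received from foreign official creditors 65.75; financial account: inward foreign direct investment in the manufacturing sector 753.47, sale of domestic government bonds to non-residents 566.46, domestic pension funds' purchases of foreign equities 435.61, increase in resident deposits held at foreign banks 319.31.)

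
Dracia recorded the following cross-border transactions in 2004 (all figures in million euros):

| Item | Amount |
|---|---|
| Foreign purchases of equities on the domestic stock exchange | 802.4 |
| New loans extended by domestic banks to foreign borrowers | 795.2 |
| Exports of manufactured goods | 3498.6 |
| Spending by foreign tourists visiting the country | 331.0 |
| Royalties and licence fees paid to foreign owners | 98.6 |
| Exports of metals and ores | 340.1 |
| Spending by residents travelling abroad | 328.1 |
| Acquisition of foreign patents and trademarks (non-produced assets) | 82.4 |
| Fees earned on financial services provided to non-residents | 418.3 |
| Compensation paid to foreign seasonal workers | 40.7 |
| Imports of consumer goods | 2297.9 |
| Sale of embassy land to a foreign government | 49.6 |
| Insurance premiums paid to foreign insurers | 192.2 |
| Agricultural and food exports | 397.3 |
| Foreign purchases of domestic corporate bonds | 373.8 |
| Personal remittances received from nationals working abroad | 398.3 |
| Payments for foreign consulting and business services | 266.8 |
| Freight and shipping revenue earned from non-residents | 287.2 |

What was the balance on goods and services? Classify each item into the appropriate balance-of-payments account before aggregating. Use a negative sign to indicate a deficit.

Goods: -2297.9 + 3498.6 + 340.1 + 397.3 = 1938.1
Services: 331.0 + 287.2 - 266.8 + 418.3 - 98.6 - 192.2 - 328.1 = 150.8
Trade balance = 1938.1 + 150.8 = 2088.9
(Excluded from the trade balance — financial account: foreign purchases of equities on the domestic stock exchange 802.4, new loans extended by domestic banks to foreign borrowers 795.2, foreign purchases of domestic corporate bonds 373.8; capital account: acquisition of foreign patents and trademarks (non-produced assets) 82.4, sale of embassy land to a foreign government 49.6; primary income: compensation paid to foreign seasonal workers 40.7; secondary income: personal remittances received from nationals working abroad 398.3.)

2088.9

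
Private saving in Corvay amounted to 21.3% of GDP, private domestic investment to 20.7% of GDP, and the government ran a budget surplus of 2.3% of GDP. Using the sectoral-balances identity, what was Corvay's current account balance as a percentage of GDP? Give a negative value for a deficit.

By the sectoral-balances identity, CA = (S_private - I) + (T - G).
Private balance = 21.3 - 20.7 = 0.6
Government balance (T - G) = 2.3
CA = 0.6 + 2.3 = 2.9

2.9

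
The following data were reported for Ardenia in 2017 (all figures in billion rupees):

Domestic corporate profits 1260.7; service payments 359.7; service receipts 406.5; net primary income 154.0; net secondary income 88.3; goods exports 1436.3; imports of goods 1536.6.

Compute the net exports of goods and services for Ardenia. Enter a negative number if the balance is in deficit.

-53.5

Goods balance = 1436.3 - 1536.6 = -100.3
Services balance = 406.5 - 359.7 = 46.8
Trade balance (goods + services) = -100.3 + 46.8 = -53.5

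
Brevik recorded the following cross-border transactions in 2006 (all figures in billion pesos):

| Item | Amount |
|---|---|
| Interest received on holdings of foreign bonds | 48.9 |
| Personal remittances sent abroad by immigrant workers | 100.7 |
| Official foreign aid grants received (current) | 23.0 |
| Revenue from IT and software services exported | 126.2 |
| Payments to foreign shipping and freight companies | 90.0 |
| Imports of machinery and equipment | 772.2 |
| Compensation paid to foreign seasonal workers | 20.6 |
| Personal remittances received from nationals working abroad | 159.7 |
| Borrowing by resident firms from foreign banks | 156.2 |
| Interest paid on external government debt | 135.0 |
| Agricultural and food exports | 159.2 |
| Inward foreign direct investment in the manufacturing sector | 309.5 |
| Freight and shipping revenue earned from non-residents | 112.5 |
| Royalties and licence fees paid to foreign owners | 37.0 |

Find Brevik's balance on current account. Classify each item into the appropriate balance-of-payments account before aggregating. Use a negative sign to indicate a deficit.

-526.0

Goods: -772.2 + 159.2 = -613.0
Services: 126.2 - 37.0 - 90.0 + 112.5 = 111.7
Primary income: -135.0 + 48.9 - 20.6 = -106.7
Secondary income: 159.7 - 100.7 + 23.0 = 82.0
Current account = (-613.0) + 111.7 + (-106.7) + 82.0 = -526.0
(Excluded from the current account — financial account: borrowing by resident firms from foreign banks 156.2, inward foreign direct investment in the manufacturing sector 309.5.)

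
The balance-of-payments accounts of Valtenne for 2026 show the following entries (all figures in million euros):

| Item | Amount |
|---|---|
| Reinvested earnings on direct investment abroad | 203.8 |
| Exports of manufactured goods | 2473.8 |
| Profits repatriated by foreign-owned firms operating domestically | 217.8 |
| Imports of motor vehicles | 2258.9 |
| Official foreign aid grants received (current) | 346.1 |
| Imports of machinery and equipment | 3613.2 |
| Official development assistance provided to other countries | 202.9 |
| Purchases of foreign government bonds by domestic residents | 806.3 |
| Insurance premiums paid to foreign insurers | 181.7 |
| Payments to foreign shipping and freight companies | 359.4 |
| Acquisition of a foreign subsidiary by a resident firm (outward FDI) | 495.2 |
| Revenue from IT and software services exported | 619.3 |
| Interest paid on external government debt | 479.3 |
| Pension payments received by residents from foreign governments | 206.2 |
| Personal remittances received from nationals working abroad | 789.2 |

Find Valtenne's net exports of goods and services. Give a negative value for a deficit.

-3320.1

Goods: -3613.2 + 2473.8 - 2258.9 = -3398.3
Services: -181.7 - 359.4 + 619.3 = 78.2
Trade balance = -3398.3 + 78.2 = -3320.1
(Excluded from the trade balance — primary income: reinvested earnings on direct investment abroad 203.8, profits repatriated by foreign-owned firms operating domestically 217.8, interest paid on external government debt 479.3; secondary income: official foreign aid grants received (current) 346.1, official development assistance provided to other countries 202.9, pension payments received by residents from foreign governments 206.2, personal remittances received from nationals working abroad 789.2; financial account: purchases of foreign government bonds by domestic residents 806.3, acquisition of a foreign subsidiary by a resident firm (outward FDI) 495.2.)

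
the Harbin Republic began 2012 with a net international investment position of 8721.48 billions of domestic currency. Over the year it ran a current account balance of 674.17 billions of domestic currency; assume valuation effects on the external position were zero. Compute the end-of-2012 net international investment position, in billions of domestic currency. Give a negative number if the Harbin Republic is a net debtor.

9395.65

With no valuation effects, change in NIIP = current account = 674.17
End-of-year NIIP = 8721.48 + 674.17 = 9395.65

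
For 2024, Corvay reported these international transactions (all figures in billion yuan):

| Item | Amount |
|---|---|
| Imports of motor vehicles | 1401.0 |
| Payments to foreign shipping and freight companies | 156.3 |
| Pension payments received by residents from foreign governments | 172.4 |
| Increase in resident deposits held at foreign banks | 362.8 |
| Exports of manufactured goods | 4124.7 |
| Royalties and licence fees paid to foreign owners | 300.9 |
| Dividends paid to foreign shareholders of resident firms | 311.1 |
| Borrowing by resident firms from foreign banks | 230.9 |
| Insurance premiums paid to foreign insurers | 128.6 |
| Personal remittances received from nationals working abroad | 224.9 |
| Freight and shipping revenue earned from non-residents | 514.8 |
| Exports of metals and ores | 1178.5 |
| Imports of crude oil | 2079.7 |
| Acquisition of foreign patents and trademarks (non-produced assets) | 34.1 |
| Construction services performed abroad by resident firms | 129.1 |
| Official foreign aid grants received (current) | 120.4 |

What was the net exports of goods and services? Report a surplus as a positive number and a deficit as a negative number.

Goods: 4124.7 + 1178.5 - 1401.0 - 2079.7 = 1822.5
Services: -128.6 - 156.3 - 300.9 + 129.1 + 514.8 = 58.1
Trade balance = 1822.5 + 58.1 = 1880.6
(Excluded from the trade balance — secondary income: pension payments received by residents from foreign governments 172.4, personal remittances received from nationals working abroad 224.9, official foreign aid grants received (current) 120.4; financial account: increase in resident deposits held at foreign banks 362.8, borrowing by resident firms from foreign banks 230.9; primary income: dividends paid to foreign shareholders of resident firms 311.1; capital account: acquisition of foreign patents and trademarks (non-produced assets) 34.1.)

1880.6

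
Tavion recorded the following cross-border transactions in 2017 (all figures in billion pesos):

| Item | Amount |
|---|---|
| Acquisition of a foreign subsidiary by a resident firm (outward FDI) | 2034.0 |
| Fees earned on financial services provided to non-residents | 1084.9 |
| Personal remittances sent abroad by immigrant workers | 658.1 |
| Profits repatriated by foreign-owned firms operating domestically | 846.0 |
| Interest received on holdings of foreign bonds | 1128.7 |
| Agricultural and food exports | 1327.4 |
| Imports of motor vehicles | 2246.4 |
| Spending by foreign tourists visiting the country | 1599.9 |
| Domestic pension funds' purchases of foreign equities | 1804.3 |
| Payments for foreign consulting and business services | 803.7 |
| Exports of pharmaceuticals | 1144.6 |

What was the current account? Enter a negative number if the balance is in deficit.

1731.3

Goods: 1327.4 - 2246.4 + 1144.6 = 225.6
Services: 1084.9 - 803.7 + 1599.9 = 1881.1
Primary income: 1128.7 - 846.0 = 282.7
Secondary income: -658.1
Current account = 225.6 + 1881.1 + 282.7 + (-658.1) = 1731.3
(Excluded from the current account — financial account: acquisition of a foreign subsidiary by a resident firm (outward FDI) 2034.0, domestic pension funds' purchases of foreign equities 1804.3.)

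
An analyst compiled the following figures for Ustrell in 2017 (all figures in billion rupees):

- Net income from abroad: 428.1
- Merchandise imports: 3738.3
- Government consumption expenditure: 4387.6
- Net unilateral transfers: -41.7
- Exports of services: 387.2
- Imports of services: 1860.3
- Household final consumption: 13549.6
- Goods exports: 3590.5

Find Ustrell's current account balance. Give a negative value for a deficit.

Goods balance = 3590.5 - 3738.3 = -147.8
Services balance = 387.2 - 1860.3 = -1473.1
Trade balance (goods + services) = -147.8 + (-1473.1) = -1620.9
Net primary income = 428.1
Net secondary income = -41.7
Current account = -1620.9 + 428.1 + (-41.7) = -1234.5

-1234.5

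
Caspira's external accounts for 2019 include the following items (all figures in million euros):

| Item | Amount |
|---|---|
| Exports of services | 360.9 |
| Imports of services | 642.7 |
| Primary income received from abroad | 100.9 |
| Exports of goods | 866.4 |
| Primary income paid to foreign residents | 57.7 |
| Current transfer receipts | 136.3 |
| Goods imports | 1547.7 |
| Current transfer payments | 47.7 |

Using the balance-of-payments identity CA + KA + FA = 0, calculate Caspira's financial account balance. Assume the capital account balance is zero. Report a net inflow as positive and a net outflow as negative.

Goods balance = 866.4 - 1547.7 = -681.3
Services balance = 360.9 - 642.7 = -281.8
Trade balance (goods + services) = -681.3 + (-281.8) = -963.1
Net primary income = 100.9 - 57.7 = 43.2
Net secondary income = 136.3 - 47.7 = 88.6
Current account = -963.1 + 43.2 + 88.6 = -831.3
Financial account = -(-831.3) = 831.3

831.3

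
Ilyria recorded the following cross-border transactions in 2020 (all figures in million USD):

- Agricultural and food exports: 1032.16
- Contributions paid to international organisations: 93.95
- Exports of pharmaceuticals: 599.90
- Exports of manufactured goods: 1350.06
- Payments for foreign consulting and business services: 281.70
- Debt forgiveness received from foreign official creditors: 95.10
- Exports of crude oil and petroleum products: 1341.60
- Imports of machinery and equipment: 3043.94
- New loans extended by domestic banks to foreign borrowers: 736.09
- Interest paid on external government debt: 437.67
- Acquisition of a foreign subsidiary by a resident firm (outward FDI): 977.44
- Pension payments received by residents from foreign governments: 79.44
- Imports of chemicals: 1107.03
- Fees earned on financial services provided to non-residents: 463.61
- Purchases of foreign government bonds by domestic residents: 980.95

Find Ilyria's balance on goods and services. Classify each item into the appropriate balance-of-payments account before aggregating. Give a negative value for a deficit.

354.66

Goods: 1341.60 + 599.90 + 1350.06 + 1032.16 - 1107.03 - 3043.94 = 172.75
Services: 463.61 - 281.70 = 181.91
Trade balance = 172.75 + 181.91 = 354.66
(Excluded from the trade balance — secondary income: contributions paid to international organisations 93.95, pension payments received by residents from foreign governments 79.44; capital account: debt forgiveness received from foreign official creditors 95.10; financial account: new loans extended by domestic banks to foreign borrowers 736.09, acquisition of a foreign subsidiary by a resident firm (outward FDI) 977.44, purchases of foreign government bonds by domestic residents 980.95; primary income: interest paid on external government debt 437.67.)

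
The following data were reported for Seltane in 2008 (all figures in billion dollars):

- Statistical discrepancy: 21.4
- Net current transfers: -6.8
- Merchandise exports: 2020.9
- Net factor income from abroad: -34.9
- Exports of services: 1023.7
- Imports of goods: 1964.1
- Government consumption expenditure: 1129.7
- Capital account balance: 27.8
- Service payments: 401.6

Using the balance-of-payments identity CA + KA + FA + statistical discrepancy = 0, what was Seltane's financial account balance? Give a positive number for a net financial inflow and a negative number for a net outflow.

Goods balance = 2020.9 - 1964.1 = 56.8
Services balance = 1023.7 - 401.6 = 622.1
Trade balance (goods + services) = 56.8 + 622.1 = 678.9
Net primary income = -34.9
Net secondary income = -6.8
Current account = 678.9 + (-34.9) + (-6.8) = 637.2
Financial account = -(637.2 + 27.8 + 21.4) = -686.4

-686.4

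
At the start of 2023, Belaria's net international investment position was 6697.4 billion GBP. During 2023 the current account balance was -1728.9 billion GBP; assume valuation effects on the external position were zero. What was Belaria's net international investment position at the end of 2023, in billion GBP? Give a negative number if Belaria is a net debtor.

With no valuation effects, change in NIIP = current account = -1728.9
End-of-year NIIP = 6697.4 + (-1728.9) = 4968.5

4968.5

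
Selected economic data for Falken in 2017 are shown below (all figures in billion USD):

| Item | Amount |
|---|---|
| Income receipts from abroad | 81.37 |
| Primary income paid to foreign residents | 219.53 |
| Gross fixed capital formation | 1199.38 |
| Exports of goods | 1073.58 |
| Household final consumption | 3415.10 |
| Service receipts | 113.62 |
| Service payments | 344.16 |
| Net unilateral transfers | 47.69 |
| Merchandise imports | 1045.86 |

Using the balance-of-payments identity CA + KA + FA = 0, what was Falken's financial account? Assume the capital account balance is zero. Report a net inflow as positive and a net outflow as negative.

Goods balance = 1073.58 - 1045.86 = 27.72
Services balance = 113.62 - 344.16 = -230.54
Trade balance (goods + services) = 27.72 + (-230.54) = -202.82
Net primary income = 81.37 - 219.53 = -138.16
Net secondary income = 47.69
Current account = -202.82 + (-138.16) + 47.69 = -293.29
Financial account = -(-293.29) = 293.29

293.29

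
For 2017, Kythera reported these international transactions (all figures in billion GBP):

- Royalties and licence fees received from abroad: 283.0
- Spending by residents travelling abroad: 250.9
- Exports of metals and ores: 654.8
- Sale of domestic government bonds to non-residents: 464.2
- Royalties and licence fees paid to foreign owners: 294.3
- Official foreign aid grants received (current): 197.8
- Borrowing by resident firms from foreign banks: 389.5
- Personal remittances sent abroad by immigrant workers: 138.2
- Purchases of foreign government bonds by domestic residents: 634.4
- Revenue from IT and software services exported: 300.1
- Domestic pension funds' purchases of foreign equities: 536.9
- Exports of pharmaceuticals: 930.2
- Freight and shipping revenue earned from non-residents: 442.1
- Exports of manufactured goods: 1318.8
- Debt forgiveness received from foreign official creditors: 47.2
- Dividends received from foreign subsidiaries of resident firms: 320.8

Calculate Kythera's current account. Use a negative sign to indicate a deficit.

Goods: 930.2 + 1318.8 + 654.8 = 2903.8
Services: 283.0 - 294.3 - 250.9 + 442.1 + 300.1 = 480.0
Primary income: 320.8
Secondary income: 197.8 - 138.2 = 59.6
Current account = 2903.8 + 480.0 + 320.8 + 59.6 = 3764.2
(Excluded from the current account — financial account: sale of domestic government bonds to non-residents 464.2, borrowing by resident firms from foreign banks 389.5, purchases of foreign government bonds by domestic residents 634.4, domestic pension funds' purchases of foreign equities 536.9; capital account: debt forgiveness received from foreign official creditors 47.2.)

3764.2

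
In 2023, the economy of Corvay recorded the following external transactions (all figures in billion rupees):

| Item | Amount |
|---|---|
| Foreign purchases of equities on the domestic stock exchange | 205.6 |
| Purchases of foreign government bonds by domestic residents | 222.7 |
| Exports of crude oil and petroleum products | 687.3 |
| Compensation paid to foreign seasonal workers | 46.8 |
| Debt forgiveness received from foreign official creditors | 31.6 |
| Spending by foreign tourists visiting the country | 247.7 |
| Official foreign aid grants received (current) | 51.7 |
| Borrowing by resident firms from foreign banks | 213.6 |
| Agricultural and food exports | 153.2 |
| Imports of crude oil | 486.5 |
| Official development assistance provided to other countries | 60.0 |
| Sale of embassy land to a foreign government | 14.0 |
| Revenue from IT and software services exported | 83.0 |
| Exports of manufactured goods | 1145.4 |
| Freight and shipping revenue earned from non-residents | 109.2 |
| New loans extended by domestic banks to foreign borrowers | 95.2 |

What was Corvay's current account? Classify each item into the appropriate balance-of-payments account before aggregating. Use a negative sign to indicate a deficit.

Goods: -486.5 + 687.3 + 1145.4 + 153.2 = 1499.4
Services: 83.0 + 247.7 + 109.2 = 439.9
Primary income: -46.8
Secondary income: 51.7 - 60.0 = -8.3
Current account = 1499.4 + 439.9 + (-46.8) + (-8.3) = 1884.2
(Excluded from the current account — financial account: foreign purchases of equities on the domestic stock exchange 205.6, purchases of foreign government bonds by domestic residents 222.7, borrowing by resident firms from foreign banks 213.6, new loans extended by domestic banks to foreign borrowers 95.2; capital account: debt forgiveness received from foreign official creditors 31.6, sale of embassy land to a foreign government 14.0.)

1884.2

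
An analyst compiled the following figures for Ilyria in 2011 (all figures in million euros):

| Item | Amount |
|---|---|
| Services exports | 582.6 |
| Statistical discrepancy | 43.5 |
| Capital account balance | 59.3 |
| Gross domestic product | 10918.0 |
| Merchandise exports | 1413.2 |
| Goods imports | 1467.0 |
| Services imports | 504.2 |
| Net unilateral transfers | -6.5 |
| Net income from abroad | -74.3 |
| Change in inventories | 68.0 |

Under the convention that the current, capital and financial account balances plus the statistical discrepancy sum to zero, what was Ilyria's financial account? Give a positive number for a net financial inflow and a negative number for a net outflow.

Goods balance = 1413.2 - 1467.0 = -53.8
Services balance = 582.6 - 504.2 = 78.4
Trade balance (goods + services) = -53.8 + 78.4 = 24.6
Net primary income = -74.3
Net secondary income = -6.5
Current account = 24.6 + (-74.3) + (-6.5) = -56.2
Financial account = -(-56.2 + 59.3 + 43.5) = -46.6

-46.6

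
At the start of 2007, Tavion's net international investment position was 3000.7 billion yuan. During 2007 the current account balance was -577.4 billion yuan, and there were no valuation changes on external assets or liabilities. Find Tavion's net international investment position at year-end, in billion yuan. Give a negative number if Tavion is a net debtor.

2423.3

With no valuation effects, change in NIIP = current account = -577.4
End-of-year NIIP = 3000.7 + (-577.4) = 2423.3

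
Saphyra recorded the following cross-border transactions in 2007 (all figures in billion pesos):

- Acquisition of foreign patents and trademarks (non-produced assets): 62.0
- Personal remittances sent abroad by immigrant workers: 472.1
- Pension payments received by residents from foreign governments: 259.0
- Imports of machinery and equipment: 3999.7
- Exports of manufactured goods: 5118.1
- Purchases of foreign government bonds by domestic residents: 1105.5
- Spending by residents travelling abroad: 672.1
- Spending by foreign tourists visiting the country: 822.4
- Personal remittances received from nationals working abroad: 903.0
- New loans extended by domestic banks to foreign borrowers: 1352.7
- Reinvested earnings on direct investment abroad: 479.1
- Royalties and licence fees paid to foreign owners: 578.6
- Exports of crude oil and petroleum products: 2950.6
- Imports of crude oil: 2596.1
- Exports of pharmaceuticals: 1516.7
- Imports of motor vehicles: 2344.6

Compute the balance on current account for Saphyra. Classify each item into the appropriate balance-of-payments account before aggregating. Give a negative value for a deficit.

Goods: 2950.6 + 1516.7 - 3999.7 - 2344.6 + 5118.1 - 2596.1 = 645.0
Services: -672.1 - 578.6 + 822.4 = -428.3
Primary income: 479.1
Secondary income: -472.1 + 903.0 + 259.0 = 689.9
Current account = 645.0 + (-428.3) + 479.1 + 689.9 = 1385.7
(Excluded from the current account — capital account: acquisition of foreign patents and trademarks (non-produced assets) 62.0; financial account: purchases of foreign government bonds by domestic residents 1105.5, new loans extended by domestic banks to foreign borrowers 1352.7.)

1385.7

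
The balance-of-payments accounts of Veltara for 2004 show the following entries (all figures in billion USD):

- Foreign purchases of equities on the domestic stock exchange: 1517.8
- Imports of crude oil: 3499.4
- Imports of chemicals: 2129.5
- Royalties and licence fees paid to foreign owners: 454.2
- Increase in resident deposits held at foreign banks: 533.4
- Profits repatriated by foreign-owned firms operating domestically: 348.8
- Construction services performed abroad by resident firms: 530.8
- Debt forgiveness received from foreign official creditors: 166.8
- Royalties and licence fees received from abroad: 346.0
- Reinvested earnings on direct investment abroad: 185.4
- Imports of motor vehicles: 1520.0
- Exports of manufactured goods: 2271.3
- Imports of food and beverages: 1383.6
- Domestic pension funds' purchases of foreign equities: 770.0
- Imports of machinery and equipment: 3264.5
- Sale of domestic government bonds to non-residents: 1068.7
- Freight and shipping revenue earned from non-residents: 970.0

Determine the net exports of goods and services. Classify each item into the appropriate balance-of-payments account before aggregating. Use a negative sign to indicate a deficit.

Goods: -3264.5 - 2129.5 - 3499.4 + 2271.3 - 1520.0 - 1383.6 = -9525.7
Services: 970.0 - 454.2 + 346.0 + 530.8 = 1392.6
Trade balance = -9525.7 + 1392.6 = -8133.1
(Excluded from the trade balance — financial account: foreign purchases of equities on the domestic stock exchange 1517.8, increase in resident deposits held at foreign banks 533.4, domestic pension funds' purchases of foreign equities 770.0, sale of domestic government bonds to non-residents 1068.7; primary income: profits repatriated by foreign-owned firms operating domestically 348.8, reinvested earnings on direct investment abroad 185.4; capital account: debt forgiveness received from foreign official creditors 166.8.)

-8133.1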